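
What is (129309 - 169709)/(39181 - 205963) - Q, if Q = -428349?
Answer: 35720471659/83391 ≈ 4.2835e+5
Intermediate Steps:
(129309 - 169709)/(39181 - 205963) - Q = (129309 - 169709)/(39181 - 205963) - 1*(-428349) = -40400/(-166782) + 428349 = -40400*(-1/166782) + 428349 = 20200/83391 + 428349 = 35720471659/83391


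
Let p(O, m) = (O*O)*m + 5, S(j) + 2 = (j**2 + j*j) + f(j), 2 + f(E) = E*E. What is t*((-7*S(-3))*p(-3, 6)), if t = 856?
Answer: -8131144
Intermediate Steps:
f(E) = -2 + E**2 (f(E) = -2 + E*E = -2 + E**2)
S(j) = -4 + 3*j**2 (S(j) = -2 + ((j**2 + j*j) + (-2 + j**2)) = -2 + ((j**2 + j**2) + (-2 + j**2)) = -2 + (2*j**2 + (-2 + j**2)) = -2 + (-2 + 3*j**2) = -4 + 3*j**2)
p(O, m) = 5 + m*O**2 (p(O, m) = O**2*m + 5 = m*O**2 + 5 = 5 + m*O**2)
t*((-7*S(-3))*p(-3, 6)) = 856*((-7*(-4 + 3*(-3)**2))*(5 + 6*(-3)**2)) = 856*((-7*(-4 + 3*9))*(5 + 6*9)) = 856*((-7*(-4 + 27))*(5 + 54)) = 856*(-7*23*59) = 856*(-161*59) = 856*(-9499) = -8131144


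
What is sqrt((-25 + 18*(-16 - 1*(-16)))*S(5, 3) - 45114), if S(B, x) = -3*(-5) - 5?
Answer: 2*I*sqrt(11341) ≈ 212.99*I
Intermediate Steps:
S(B, x) = 10 (S(B, x) = 15 - 5 = 10)
sqrt((-25 + 18*(-16 - 1*(-16)))*S(5, 3) - 45114) = sqrt((-25 + 18*(-16 - 1*(-16)))*10 - 45114) = sqrt((-25 + 18*(-16 + 16))*10 - 45114) = sqrt((-25 + 18*0)*10 - 45114) = sqrt((-25 + 0)*10 - 45114) = sqrt(-25*10 - 45114) = sqrt(-250 - 45114) = sqrt(-45364) = 2*I*sqrt(11341)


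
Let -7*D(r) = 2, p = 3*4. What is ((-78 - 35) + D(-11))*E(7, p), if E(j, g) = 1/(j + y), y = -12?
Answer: 793/35 ≈ 22.657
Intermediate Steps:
p = 12
E(j, g) = 1/(-12 + j) (E(j, g) = 1/(j - 12) = 1/(-12 + j))
D(r) = -2/7 (D(r) = -⅐*2 = -2/7)
((-78 - 35) + D(-11))*E(7, p) = ((-78 - 35) - 2/7)/(-12 + 7) = (-113 - 2/7)/(-5) = -793/7*(-⅕) = 793/35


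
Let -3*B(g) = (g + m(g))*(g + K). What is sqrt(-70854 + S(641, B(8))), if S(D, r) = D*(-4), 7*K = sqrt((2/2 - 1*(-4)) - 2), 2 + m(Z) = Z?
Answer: I*sqrt(73418) ≈ 270.96*I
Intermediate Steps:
m(Z) = -2 + Z
K = sqrt(3)/7 (K = sqrt((2/2 - 1*(-4)) - 2)/7 = sqrt((2*(1/2) + 4) - 2)/7 = sqrt((1 + 4) - 2)/7 = sqrt(5 - 2)/7 = sqrt(3)/7 ≈ 0.24744)
B(g) = -(-2 + 2*g)*(g + sqrt(3)/7)/3 (B(g) = -(g + (-2 + g))*(g + sqrt(3)/7)/3 = -(-2 + 2*g)*(g + sqrt(3)/7)/3)
S(D, r) = -4*D
sqrt(-70854 + S(641, B(8))) = sqrt(-70854 - 4*641) = sqrt(-70854 - 2564) = sqrt(-73418) = I*sqrt(73418)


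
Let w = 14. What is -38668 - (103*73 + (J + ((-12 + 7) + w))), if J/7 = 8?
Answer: -46252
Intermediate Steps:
J = 56 (J = 7*8 = 56)
-38668 - (103*73 + (J + ((-12 + 7) + w))) = -38668 - (103*73 + (56 + ((-12 + 7) + 14))) = -38668 - (7519 + (56 + (-5 + 14))) = -38668 - (7519 + (56 + 9)) = -38668 - (7519 + 65) = -38668 - 1*7584 = -38668 - 7584 = -46252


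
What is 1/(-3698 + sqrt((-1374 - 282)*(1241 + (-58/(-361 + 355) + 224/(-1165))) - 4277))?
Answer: -4308170/18349060581 - I*sqrt(2816326827965)/18349060581 ≈ -0.00023479 - 9.1459e-5*I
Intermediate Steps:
1/(-3698 + sqrt((-1374 - 282)*(1241 + (-58/(-361 + 355) + 224/(-1165))) - 4277)) = 1/(-3698 + sqrt(-1656*(1241 + (-58/(-6) + 224*(-1/1165))) - 4277)) = 1/(-3698 + sqrt(-1656*(1241 + (-58*(-1/6) - 224/1165)) - 4277)) = 1/(-3698 + sqrt(-1656*(1241 + (29/3 - 224/1165)) - 4277)) = 1/(-3698 + sqrt(-1656*(1241 + 33113/3495) - 4277)) = 1/(-3698 + sqrt(-1656*4370408/3495 - 4277)) = 1/(-3698 + sqrt(-2412465216/1165 - 4277)) = 1/(-3698 + sqrt(-2417447921/1165)) = 1/(-3698 + I*sqrt(2816326827965)/1165)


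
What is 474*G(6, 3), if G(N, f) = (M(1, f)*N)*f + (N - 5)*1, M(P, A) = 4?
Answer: 34602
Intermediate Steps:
G(N, f) = -5 + N + 4*N*f (G(N, f) = (4*N)*f + (N - 5)*1 = 4*N*f + (-5 + N)*1 = 4*N*f + (-5 + N) = -5 + N + 4*N*f)
474*G(6, 3) = 474*(-5 + 6 + 4*6*3) = 474*(-5 + 6 + 72) = 474*73 = 34602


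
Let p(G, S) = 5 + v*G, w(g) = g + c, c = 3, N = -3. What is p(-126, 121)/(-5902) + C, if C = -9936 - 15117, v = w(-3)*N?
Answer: -147862811/5902 ≈ -25053.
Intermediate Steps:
w(g) = 3 + g (w(g) = g + 3 = 3 + g)
v = 0 (v = (3 - 3)*(-3) = 0*(-3) = 0)
p(G, S) = 5 (p(G, S) = 5 + 0*G = 5 + 0 = 5)
C = -25053
p(-126, 121)/(-5902) + C = 5/(-5902) - 25053 = 5*(-1/5902) - 25053 = -5/5902 - 25053 = -147862811/5902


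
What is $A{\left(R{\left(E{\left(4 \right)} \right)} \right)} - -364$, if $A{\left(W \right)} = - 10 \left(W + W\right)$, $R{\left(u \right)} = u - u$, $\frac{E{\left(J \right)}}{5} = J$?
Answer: $364$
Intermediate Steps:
$E{\left(J \right)} = 5 J$
$R{\left(u \right)} = 0$
$A{\left(W \right)} = - 20 W$ ($A{\left(W \right)} = - 10 \cdot 2 W = - 20 W$)
$A{\left(R{\left(E{\left(4 \right)} \right)} \right)} - -364 = \left(-20\right) 0 - -364 = 0 + 364 = 364$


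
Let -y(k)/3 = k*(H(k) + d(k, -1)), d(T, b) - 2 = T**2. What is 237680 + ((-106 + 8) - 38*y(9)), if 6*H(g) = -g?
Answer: 321201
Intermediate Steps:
d(T, b) = 2 + T**2
H(g) = -g/6 (H(g) = (-g)/6 = -g/6)
y(k) = -3*k*(2 + k**2 - k/6) (y(k) = -3*k*(-k/6 + (2 + k**2)) = -3*k*(2 + k**2 - k/6))
237680 + ((-106 + 8) - 38*y(9)) = 237680 + ((-106 + 8) - 19*9*(-12 + 9 - 6*9**2)) = 237680 + (-98 - 19*9*(-12 + 9 - 6*81)) = 237680 + (-98 - 19*9*(-12 + 9 - 486)) = 237680 + (-98 - 19*9*(-489)) = 237680 + (-98 - 38*(-4401/2)) = 237680 + (-98 + 83619) = 237680 + 83521 = 321201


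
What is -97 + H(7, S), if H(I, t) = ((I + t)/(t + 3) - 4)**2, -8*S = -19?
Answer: -169944/1849 ≈ -91.911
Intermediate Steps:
S = 19/8 (S = -1/8*(-19) = 19/8 ≈ 2.3750)
H(I, t) = (-4 + (I + t)/(3 + t))**2 (H(I, t) = ((I + t)/(3 + t) - 4)**2 = (-4 + (I + t)/(3 + t))**2)
-97 + H(7, S) = -97 + (12 - 1*7 + 3*(19/8))**2/(3 + 19/8)**2 = -97 + (12 - 7 + 57/8)**2/(43/8)**2 = -97 + 64*(97/8)**2/1849 = -97 + (64/1849)*(9409/64) = -97 + 9409/1849 = -169944/1849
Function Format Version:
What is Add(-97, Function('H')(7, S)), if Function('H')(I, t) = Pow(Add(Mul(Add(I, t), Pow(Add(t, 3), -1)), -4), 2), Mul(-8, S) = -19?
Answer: Rational(-169944, 1849) ≈ -91.911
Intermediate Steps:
S = Rational(19, 8) (S = Mul(Rational(-1, 8), -19) = Rational(19, 8) ≈ 2.3750)
Function('H')(I, t) = Pow(Add(-4, Mul(Pow(Add(3, t), -1), Add(I, t))), 2) (Function('H')(I, t) = Pow(Add(Mul(Add(I, t), Pow(Add(3, t), -1)), -4), 2) = Pow(Add(Mul(Pow(Add(3, t), -1), Add(I, t)), -4), 2) = Pow(Add(-4, Mul(Pow(Add(3, t), -1), Add(I, t))), 2))
Add(-97, Function('H')(7, S)) = Add(-97, Mul(Pow(Add(3, Rational(19, 8)), -2), Pow(Add(12, Mul(-1, 7), Mul(3, Rational(19, 8))), 2))) = Add(-97, Mul(Pow(Rational(43, 8), -2), Pow(Add(12, -7, Rational(57, 8)), 2))) = Add(-97, Mul(Rational(64, 1849), Pow(Rational(97, 8), 2))) = Add(-97, Mul(Rational(64, 1849), Rational(9409, 64))) = Add(-97, Rational(9409, 1849)) = Rational(-169944, 1849)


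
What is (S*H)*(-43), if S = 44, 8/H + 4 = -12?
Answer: 946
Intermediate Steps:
H = -1/2 (H = 8/(-4 - 12) = 8/(-16) = 8*(-1/16) = -1/2 ≈ -0.50000)
(S*H)*(-43) = (44*(-1/2))*(-43) = -22*(-43) = 946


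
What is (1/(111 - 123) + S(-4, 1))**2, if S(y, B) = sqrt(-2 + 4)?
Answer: 289/144 - sqrt(2)/6 ≈ 1.7712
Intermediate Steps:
S(y, B) = sqrt(2)
(1/(111 - 123) + S(-4, 1))**2 = (1/(111 - 123) + sqrt(2))**2 = (1/(-12) + sqrt(2))**2 = (-1/12 + sqrt(2))**2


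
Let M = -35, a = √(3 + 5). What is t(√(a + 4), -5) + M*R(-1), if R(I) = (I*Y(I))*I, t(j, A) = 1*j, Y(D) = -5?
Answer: 175 + √(4 + 2*√2) ≈ 177.61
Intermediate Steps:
a = 2*√2 (a = √8 = 2*√2 ≈ 2.8284)
t(j, A) = j
R(I) = -5*I² (R(I) = (I*(-5))*I = (-5*I)*I = -5*I²)
t(√(a + 4), -5) + M*R(-1) = √(2*√2 + 4) - (-175)*(-1)² = √(4 + 2*√2) - (-175) = √(4 + 2*√2) - 35*(-5) = √(4 + 2*√2) + 175 = 175 + √(4 + 2*√2)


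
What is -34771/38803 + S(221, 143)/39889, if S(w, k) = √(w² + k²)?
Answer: -34771/38803 + 13*√410/39889 ≈ -0.88949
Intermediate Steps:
S(w, k) = √(k² + w²)
-34771/38803 + S(221, 143)/39889 = -34771/38803 + √(143² + 221²)/39889 = -34771*1/38803 + √(20449 + 48841)*(1/39889) = -34771/38803 + √69290*(1/39889) = -34771/38803 + (13*√410)*(1/39889) = -34771/38803 + 13*√410/39889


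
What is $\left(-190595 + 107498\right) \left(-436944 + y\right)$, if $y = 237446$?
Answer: $16577685306$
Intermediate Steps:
$\left(-190595 + 107498\right) \left(-436944 + y\right) = \left(-190595 + 107498\right) \left(-436944 + 237446\right) = \left(-83097\right) \left(-199498\right) = 16577685306$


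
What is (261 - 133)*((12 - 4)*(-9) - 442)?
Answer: -65792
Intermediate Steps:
(261 - 133)*((12 - 4)*(-9) - 442) = 128*(8*(-9) - 442) = 128*(-72 - 442) = 128*(-514) = -65792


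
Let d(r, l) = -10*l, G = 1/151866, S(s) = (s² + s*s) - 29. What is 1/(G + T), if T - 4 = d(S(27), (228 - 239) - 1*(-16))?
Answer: -151866/6985835 ≈ -0.021739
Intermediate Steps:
S(s) = -29 + 2*s² (S(s) = (s² + s²) - 29 = 2*s² - 29 = -29 + 2*s²)
G = 1/151866 ≈ 6.5847e-6
T = -46 (T = 4 - 10*((228 - 239) - 1*(-16)) = 4 - 10*(-11 + 16) = 4 - 10*5 = 4 - 50 = -46)
1/(G + T) = 1/(1/151866 - 46) = 1/(-6985835/151866) = -151866/6985835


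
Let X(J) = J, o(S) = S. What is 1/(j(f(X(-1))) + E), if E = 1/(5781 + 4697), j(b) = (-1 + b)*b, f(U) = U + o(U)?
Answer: 10478/62869 ≈ 0.16666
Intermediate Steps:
f(U) = 2*U (f(U) = U + U = 2*U)
j(b) = b*(-1 + b)
E = 1/10478 ≈ 9.5438e-5
1/(j(f(X(-1))) + E) = 1/((2*(-1))*(-1 + 2*(-1)) + 1/10478) = 1/(-2*(-1 - 2) + 1/10478) = 1/(-2*(-3) + 1/10478) = 1/(6 + 1/10478) = 1/(62869/10478) = 10478/62869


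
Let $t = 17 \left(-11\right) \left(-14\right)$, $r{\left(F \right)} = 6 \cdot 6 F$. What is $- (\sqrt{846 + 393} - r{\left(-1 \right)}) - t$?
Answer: $-2654 - \sqrt{1239} \approx -2689.2$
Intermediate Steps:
$r{\left(F \right)} = 36 F$
$t = 2618$ ($t = \left(-187\right) \left(-14\right) = 2618$)
$- (\sqrt{846 + 393} - r{\left(-1 \right)}) - t = - (\sqrt{846 + 393} - 36 \left(-1\right)) - 2618 = - (\sqrt{1239} - -36) - 2618 = - (\sqrt{1239} + 36) - 2618 = - (36 + \sqrt{1239}) - 2618 = \left(-36 - \sqrt{1239}\right) - 2618 = -2654 - \sqrt{1239}$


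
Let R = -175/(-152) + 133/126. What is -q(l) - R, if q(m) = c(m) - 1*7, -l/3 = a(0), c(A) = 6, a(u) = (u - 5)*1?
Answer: -1651/1368 ≈ -1.2069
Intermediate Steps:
a(u) = -5 + u (a(u) = (-5 + u)*1 = -5 + u)
R = 3019/1368 (R = -175*(-1/152) + 133*(1/126) = 175/152 + 19/18 = 3019/1368 ≈ 2.2069)
l = 15 (l = -3*(-5 + 0) = -3*(-5) = 15)
q(m) = -1 (q(m) = 6 - 1*7 = 6 - 7 = -1)
-q(l) - R = -1*(-1) - 1*3019/1368 = 1 - 3019/1368 = -1651/1368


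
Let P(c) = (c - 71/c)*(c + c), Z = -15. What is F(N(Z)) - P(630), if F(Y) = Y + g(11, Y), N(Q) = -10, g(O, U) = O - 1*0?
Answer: -793657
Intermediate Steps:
g(O, U) = O (g(O, U) = O + 0 = O)
P(c) = 2*c*(c - 71/c) (P(c) = (c - 71/c)*(2*c) = 2*c*(c - 71/c))
F(Y) = 11 + Y (F(Y) = Y + 11 = 11 + Y)
F(N(Z)) - P(630) = (11 - 10) - (-142 + 2*630²) = 1 - (-142 + 2*396900) = 1 - (-142 + 793800) = 1 - 1*793658 = 1 - 793658 = -793657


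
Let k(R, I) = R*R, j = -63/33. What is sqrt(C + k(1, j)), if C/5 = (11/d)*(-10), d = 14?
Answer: 2*I*sqrt(469)/7 ≈ 6.1875*I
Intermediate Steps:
j = -21/11 (j = -63*1/33 = -21/11 ≈ -1.9091)
k(R, I) = R**2
C = -275/7 (C = 5*((11/14)*(-10)) = 5*(-55/7) = -275/7 ≈ -39.286)
sqrt(C + k(1, j)) = sqrt(-275/7 + 1**2) = sqrt(-275/7 + 1) = sqrt(-268/7) = 2*I*sqrt(469)/7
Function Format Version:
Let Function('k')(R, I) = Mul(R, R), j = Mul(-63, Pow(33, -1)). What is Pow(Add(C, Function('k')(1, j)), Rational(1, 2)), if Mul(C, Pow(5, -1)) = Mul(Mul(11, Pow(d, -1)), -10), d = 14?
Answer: Mul(Rational(2, 7), I, Pow(469, Rational(1, 2))) ≈ Mul(6.1875, I)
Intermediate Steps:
j = Rational(-21, 11) (j = Mul(-63, Rational(1, 33)) = Rational(-21, 11) ≈ -1.9091)
Function('k')(R, I) = Pow(R, 2)
C = Rational(-275, 7) (C = Mul(5, Mul(Mul(11, Pow(14, -1)), -10)) = Mul(5, Mul(Mul(11, Rational(1, 14)), -10)) = Mul(5, Mul(Rational(11, 14), -10)) = Mul(5, Rational(-55, 7)) = Rational(-275, 7) ≈ -39.286)
Pow(Add(C, Function('k')(1, j)), Rational(1, 2)) = Pow(Add(Rational(-275, 7), Pow(1, 2)), Rational(1, 2)) = Pow(Add(Rational(-275, 7), 1), Rational(1, 2)) = Pow(Rational(-268, 7), Rational(1, 2)) = Mul(Rational(2, 7), I, Pow(469, Rational(1, 2)))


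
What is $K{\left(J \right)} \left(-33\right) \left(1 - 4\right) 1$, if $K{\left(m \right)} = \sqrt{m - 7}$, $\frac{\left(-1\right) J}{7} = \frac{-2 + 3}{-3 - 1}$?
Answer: $\frac{99 i \sqrt{21}}{2} \approx 226.84 i$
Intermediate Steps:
$J = \frac{7}{4}$ ($J = - 7 \frac{-2 + 3}{-3 - 1} = - 7 \cdot 1 \frac{1}{-4} = - 7 \cdot 1 \left(- \frac{1}{4}\right) = \left(-7\right) \left(- \frac{1}{4}\right) = \frac{7}{4} \approx 1.75$)
$K{\left(m \right)} = \sqrt{-7 + m}$
$K{\left(J \right)} \left(-33\right) \left(1 - 4\right) 1 = \sqrt{-7 + \frac{7}{4}} \left(-33\right) \left(1 - 4\right) 1 = \sqrt{- \frac{21}{4}} \left(-33\right) \left(\left(-3\right) 1\right) = \frac{i \sqrt{21}}{2} \left(-33\right) \left(-3\right) = - \frac{33 i \sqrt{21}}{2} \left(-3\right) = \frac{99 i \sqrt{21}}{2}$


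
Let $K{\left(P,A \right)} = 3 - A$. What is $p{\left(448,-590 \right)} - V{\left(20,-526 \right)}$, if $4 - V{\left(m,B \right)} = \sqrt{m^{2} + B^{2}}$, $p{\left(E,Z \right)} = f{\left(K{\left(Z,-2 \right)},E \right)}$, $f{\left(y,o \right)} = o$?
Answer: $444 + 2 \sqrt{69269} \approx 970.38$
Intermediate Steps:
$p{\left(E,Z \right)} = E$
$V{\left(m,B \right)} = 4 - \sqrt{B^{2} + m^{2}}$ ($V{\left(m,B \right)} = 4 - \sqrt{m^{2} + B^{2}} = 4 - \sqrt{B^{2} + m^{2}}$)
$p{\left(448,-590 \right)} - V{\left(20,-526 \right)} = 448 - \left(4 - \sqrt{\left(-526\right)^{2} + 20^{2}}\right) = 448 - \left(4 - \sqrt{276676 + 400}\right) = 448 - \left(4 - \sqrt{277076}\right) = 448 - \left(4 - 2 \sqrt{69269}\right) = 444 + 2 \sqrt{69269}$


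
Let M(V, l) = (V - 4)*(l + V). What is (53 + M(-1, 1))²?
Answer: 2809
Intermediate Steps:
M(V, l) = (-4 + V)*(V + l)
(53 + M(-1, 1))² = (53 + ((-1)² - 4*(-1) - 4*1 - 1*1))² = (53 + (1 + 4 - 4 - 1))² = (53 + 0)² = 53² = 2809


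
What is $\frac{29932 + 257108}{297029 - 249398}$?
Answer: $\frac{95680}{15877} \approx 6.0263$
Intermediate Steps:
$\frac{29932 + 257108}{297029 - 249398} = \frac{287040}{47631} = 287040 \cdot \frac{1}{47631} = \frac{95680}{15877}$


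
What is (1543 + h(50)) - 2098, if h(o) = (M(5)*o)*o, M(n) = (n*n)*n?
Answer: 311945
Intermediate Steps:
M(n) = n**3 (M(n) = n**2*n = n**3)
h(o) = 125*o**2 (h(o) = (5**3*o)*o = (125*o)*o = 125*o**2)
(1543 + h(50)) - 2098 = (1543 + 125*50**2) - 2098 = (1543 + 125*2500) - 2098 = (1543 + 312500) - 2098 = 314043 - 2098 = 311945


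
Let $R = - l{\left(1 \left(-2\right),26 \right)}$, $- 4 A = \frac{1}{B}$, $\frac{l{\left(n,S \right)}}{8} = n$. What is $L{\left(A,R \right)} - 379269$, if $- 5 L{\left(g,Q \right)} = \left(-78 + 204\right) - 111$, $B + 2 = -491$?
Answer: $-379272$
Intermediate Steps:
$B = -493$ ($B = -2 - 491 = -493$)
$l{\left(n,S \right)} = 8 n$
$A = \frac{1}{1972}$ ($A = - \frac{1}{4 \left(-493\right)} = \left(- \frac{1}{4}\right) \left(- \frac{1}{493}\right) = \frac{1}{1972} \approx 0.0005071$)
$R = 16$ ($R = - 8 \cdot 1 \left(-2\right) = - 8 \left(-2\right) = \left(-1\right) \left(-16\right) = 16$)
$L{\left(g,Q \right)} = -3$ ($L{\left(g,Q \right)} = - \frac{\left(-78 + 204\right) - 111}{5} = - \frac{126 - 111}{5} = \left(- \frac{1}{5}\right) 15 = -3$)
$L{\left(A,R \right)} - 379269 = -3 - 379269 = -379272$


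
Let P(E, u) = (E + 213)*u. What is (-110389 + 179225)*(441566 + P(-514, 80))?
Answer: 28738066296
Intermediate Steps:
P(E, u) = u*(213 + E) (P(E, u) = (213 + E)*u = u*(213 + E))
(-110389 + 179225)*(441566 + P(-514, 80)) = (-110389 + 179225)*(441566 + 80*(213 - 514)) = 68836*(441566 + 80*(-301)) = 68836*(441566 - 24080) = 68836*417486 = 28738066296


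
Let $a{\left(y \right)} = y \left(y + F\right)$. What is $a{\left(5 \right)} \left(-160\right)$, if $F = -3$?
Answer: $-1600$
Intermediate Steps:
$a{\left(y \right)} = y \left(-3 + y\right)$ ($a{\left(y \right)} = y \left(y - 3\right) = y \left(-3 + y\right)$)
$a{\left(5 \right)} \left(-160\right) = 5 \left(-3 + 5\right) \left(-160\right) = 5 \cdot 2 \left(-160\right) = 10 \left(-160\right) = -1600$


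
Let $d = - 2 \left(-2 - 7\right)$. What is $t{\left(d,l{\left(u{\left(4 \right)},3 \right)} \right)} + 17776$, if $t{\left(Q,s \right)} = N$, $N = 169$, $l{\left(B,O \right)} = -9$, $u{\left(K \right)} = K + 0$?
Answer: $17945$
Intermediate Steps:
$u{\left(K \right)} = K$
$d = 18$ ($d = \left(-2\right) \left(-9\right) = 18$)
$t{\left(Q,s \right)} = 169$
$t{\left(d,l{\left(u{\left(4 \right)},3 \right)} \right)} + 17776 = 169 + 17776 = 17945$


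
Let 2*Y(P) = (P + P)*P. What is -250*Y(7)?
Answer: -12250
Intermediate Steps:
Y(P) = P² (Y(P) = ((P + P)*P)/2 = ((2*P)*P)/2 = (2*P²)/2 = P²)
-250*Y(7) = -250*7² = -250*49 = -12250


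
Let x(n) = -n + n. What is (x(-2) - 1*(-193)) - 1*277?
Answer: -84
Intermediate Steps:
x(n) = 0
(x(-2) - 1*(-193)) - 1*277 = (0 - 1*(-193)) - 1*277 = (0 + 193) - 277 = 193 - 277 = -84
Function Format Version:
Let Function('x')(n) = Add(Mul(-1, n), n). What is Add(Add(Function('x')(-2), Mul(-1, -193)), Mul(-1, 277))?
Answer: -84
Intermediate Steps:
Function('x')(n) = 0
Add(Add(Function('x')(-2), Mul(-1, -193)), Mul(-1, 277)) = Add(Add(0, Mul(-1, -193)), Mul(-1, 277)) = Add(Add(0, 193), -277) = Add(193, -277) = -84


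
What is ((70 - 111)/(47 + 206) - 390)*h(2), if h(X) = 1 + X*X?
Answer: -493555/253 ≈ -1950.8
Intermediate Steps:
h(X) = 1 + X²
((70 - 111)/(47 + 206) - 390)*h(2) = ((70 - 111)/(47 + 206) - 390)*(1 + 2²) = (-41/253 - 390)*(1 + 4) = (-41*1/253 - 390)*5 = (-41/253 - 390)*5 = -98711/253*5 = -493555/253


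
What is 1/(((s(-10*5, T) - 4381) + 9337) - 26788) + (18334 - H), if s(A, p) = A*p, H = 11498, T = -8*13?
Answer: 113696351/16632 ≈ 6836.0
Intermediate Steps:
T = -104
1/(((s(-10*5, T) - 4381) + 9337) - 26788) + (18334 - H) = 1/(((-10*5*(-104) - 4381) + 9337) - 26788) + (18334 - 1*11498) = 1/(((-50*(-104) - 4381) + 9337) - 26788) + (18334 - 11498) = 1/(((5200 - 4381) + 9337) - 26788) + 6836 = 1/((819 + 9337) - 26788) + 6836 = 1/(10156 - 26788) + 6836 = 1/(-16632) + 6836 = -1/16632 + 6836 = 113696351/16632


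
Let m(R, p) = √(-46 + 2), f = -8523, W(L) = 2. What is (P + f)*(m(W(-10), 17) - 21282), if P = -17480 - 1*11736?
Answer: 803161398 - 75478*I*√11 ≈ 8.0316e+8 - 2.5033e+5*I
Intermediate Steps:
m(R, p) = 2*I*√11 (m(R, p) = √(-44) = 2*I*√11)
P = -29216 (P = -17480 - 11736 = -29216)
(P + f)*(m(W(-10), 17) - 21282) = (-29216 - 8523)*(2*I*√11 - 21282) = -37739*(-21282 + 2*I*√11) = 803161398 - 75478*I*√11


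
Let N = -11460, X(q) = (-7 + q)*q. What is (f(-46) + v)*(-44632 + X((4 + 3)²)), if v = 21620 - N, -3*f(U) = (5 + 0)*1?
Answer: -4224830890/3 ≈ -1.4083e+9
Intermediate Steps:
X(q) = q*(-7 + q)
f(U) = -5/3 (f(U) = -(5 + 0)/3 = -5/3)
v = 33080 (v = 21620 - 1*(-11460) = 21620 + 11460 = 33080)
(f(-46) + v)*(-44632 + X((4 + 3)²)) = (-5/3 + 33080)*(-44632 + (4 + 3)²*(-7 + (4 + 3)²)) = 99235*(-44632 + 7²*(-7 + 7²))/3 = 99235*(-44632 + 49*(-7 + 49))/3 = 99235*(-44632 + 49*42)/3 = 99235*(-44632 + 2058)/3 = (99235/3)*(-42574) = -4224830890/3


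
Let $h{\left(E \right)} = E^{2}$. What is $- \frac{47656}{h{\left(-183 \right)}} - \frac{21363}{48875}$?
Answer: $- \frac{3044612507}{1636774875} \approx -1.8601$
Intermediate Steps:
$- \frac{47656}{h{\left(-183 \right)}} - \frac{21363}{48875} = - \frac{47656}{\left(-183\right)^{2}} - \frac{21363}{48875} = - \frac{47656}{33489} - \frac{21363}{48875} = - \frac{3044612507}{1636774875}$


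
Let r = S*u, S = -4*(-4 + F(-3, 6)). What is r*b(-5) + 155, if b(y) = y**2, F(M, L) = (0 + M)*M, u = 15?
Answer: -7345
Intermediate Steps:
F(M, L) = M**2 (F(M, L) = M*M = M**2)
S = -20 (S = -4*(-4 + (-3)**2) = -4*(-4 + 9) = -4*5 = -20)
r = -300 (r = -20*15 = -300)
r*b(-5) + 155 = -300*(-5)**2 + 155 = -300*25 + 155 = -7500 + 155 = -7345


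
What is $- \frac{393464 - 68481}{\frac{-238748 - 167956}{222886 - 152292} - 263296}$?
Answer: $\frac{11470924951}{9293762264} \approx 1.2343$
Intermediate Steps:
$- \frac{393464 - 68481}{\frac{-238748 - 167956}{222886 - 152292} - 263296} = - \frac{324983}{- \frac{406704}{70594} - 263296} = - \frac{324983}{\left(-406704\right) \frac{1}{70594} - 263296} = - \frac{324983}{- \frac{203352}{35297} - 263296} = - \frac{324983}{- \frac{9293762264}{35297}} = - \frac{324983 \left(-35297\right)}{9293762264} = \left(-1\right) \left(- \frac{11470924951}{9293762264}\right) = \frac{11470924951}{9293762264}$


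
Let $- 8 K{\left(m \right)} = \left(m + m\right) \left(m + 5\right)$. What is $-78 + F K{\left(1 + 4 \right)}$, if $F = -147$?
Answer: $\frac{3519}{2} \approx 1759.5$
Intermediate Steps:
$K{\left(m \right)} = - \frac{m \left(5 + m\right)}{4}$ ($K{\left(m \right)} = - \frac{\left(m + m\right) \left(m + 5\right)}{8} = - \frac{2 m \left(5 + m\right)}{8} = - \frac{m \left(5 + m\right)}{4}$)
$-78 + F K{\left(1 + 4 \right)} = -78 - 147 \left(- \frac{\left(1 + 4\right) \left(5 + \left(1 + 4\right)\right)}{4}\right) = -78 - 147 \left(\left(- \frac{1}{4}\right) 5 \left(5 + 5\right)\right) = -78 - 147 \left(\left(- \frac{1}{4}\right) 5 \cdot 10\right) = -78 - - \frac{3675}{2} = -78 + \frac{3675}{2} = \frac{3519}{2}$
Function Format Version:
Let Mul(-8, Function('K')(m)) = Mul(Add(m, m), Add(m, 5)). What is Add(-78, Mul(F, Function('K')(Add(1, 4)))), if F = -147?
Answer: Rational(3519, 2) ≈ 1759.5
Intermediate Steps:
Function('K')(m) = Mul(Rational(-1, 4), m, Add(5, m)) (Function('K')(m) = Mul(Rational(-1, 8), Mul(Add(m, m), Add(m, 5))) = Mul(Rational(-1, 8), Mul(Mul(2, m), Add(5, m))) = Mul(Rational(-1, 8), Mul(2, m, Add(5, m))) = Mul(Rational(-1, 4), m, Add(5, m)))
Add(-78, Mul(F, Function('K')(Add(1, 4)))) = Add(-78, Mul(-147, Mul(Rational(-1, 4), Add(1, 4), Add(5, Add(1, 4))))) = Add(-78, Mul(-147, Mul(Rational(-1, 4), 5, Add(5, 5)))) = Add(-78, Mul(-147, Mul(Rational(-1, 4), 5, 10))) = Add(-78, Mul(-147, Rational(-25, 2))) = Add(-78, Rational(3675, 2)) = Rational(3519, 2)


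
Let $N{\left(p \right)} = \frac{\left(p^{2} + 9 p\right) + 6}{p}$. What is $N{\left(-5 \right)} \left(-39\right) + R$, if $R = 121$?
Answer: $\frac{59}{5} \approx 11.8$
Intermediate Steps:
$N{\left(p \right)} = \frac{6 + p^{2} + 9 p}{p}$
$N{\left(-5 \right)} \left(-39\right) + R = \left(9 - 5 + \frac{6}{-5}\right) \left(-39\right) + 121 = \left(9 - 5 + 6 \left(- \frac{1}{5}\right)\right) \left(-39\right) + 121 = \left(9 - 5 - \frac{6}{5}\right) \left(-39\right) + 121 = \frac{14}{5} \left(-39\right) + 121 = - \frac{546}{5} + 121 = \frac{59}{5}$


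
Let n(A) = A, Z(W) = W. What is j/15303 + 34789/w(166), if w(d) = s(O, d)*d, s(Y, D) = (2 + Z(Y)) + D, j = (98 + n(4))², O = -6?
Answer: 270720145/137176092 ≈ 1.9735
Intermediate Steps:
j = 10404 (j = (98 + 4)² = 102² = 10404)
s(Y, D) = 2 + D + Y (s(Y, D) = (2 + Y) + D = 2 + D + Y)
w(d) = d*(-4 + d) (w(d) = (2 + d - 6)*d = (-4 + d)*d = d*(-4 + d))
j/15303 + 34789/w(166) = 10404/15303 + 34789/((166*(-4 + 166))) = 10404*(1/15303) + 34789/((166*162)) = 3468/5101 + 34789/26892 = 270720145/137176092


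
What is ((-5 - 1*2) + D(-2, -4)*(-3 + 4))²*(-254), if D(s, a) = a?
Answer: -30734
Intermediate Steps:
((-5 - 1*2) + D(-2, -4)*(-3 + 4))²*(-254) = ((-5 - 1*2) - 4*(-3 + 4))²*(-254) = ((-5 - 2) - 4*1)²*(-254) = (-7 - 4)²*(-254) = (-11)²*(-254) = 121*(-254) = -30734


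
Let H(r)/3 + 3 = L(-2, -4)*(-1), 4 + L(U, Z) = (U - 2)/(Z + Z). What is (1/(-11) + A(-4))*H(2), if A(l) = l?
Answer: -135/22 ≈ -6.1364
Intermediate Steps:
L(U, Z) = -4 + (-2 + U)/(2*Z) (L(U, Z) = -4 + (U - 2)/(Z + Z) = -4 + (-2 + U)/((2*Z)) = -4 + (-2 + U)*(1/(2*Z)) = -4 + (-2 + U)/(2*Z))
H(r) = 3/2 (H(r) = -9 + 3*(((½)*(-2 - 2 - 8*(-4))/(-4))*(-1)) = -9 + 3*(((½)*(-¼)*(-2 - 2 + 32))*(-1)) = -9 + 3*(((½)*(-¼)*28)*(-1)) = -9 + 3*(-7/2*(-1)) = -9 + 3*(7/2) = -9 + 21/2 = 3/2)
(1/(-11) + A(-4))*H(2) = (1/(-11) - 4)*(3/2) = (-1/11 - 4)*(3/2) = -45/11*3/2 = -135/22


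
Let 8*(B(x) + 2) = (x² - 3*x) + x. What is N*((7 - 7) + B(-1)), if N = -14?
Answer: 91/4 ≈ 22.750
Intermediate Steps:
B(x) = -2 - x/4 + x²/8 (B(x) = -2 + ((x² - 3*x) + x)/8 = -2 + (x² - 2*x)/8 = -2 + (-x/4 + x²/8) = -2 - x/4 + x²/8)
N*((7 - 7) + B(-1)) = -14*((7 - 7) + (-2 - ¼*(-1) + (⅛)*(-1)²)) = -14*(0 + (-2 + ¼ + (⅛)*1)) = -14*(0 + (-2 + ¼ + ⅛)) = -14*(0 - 13/8) = -14*(-13/8) = 91/4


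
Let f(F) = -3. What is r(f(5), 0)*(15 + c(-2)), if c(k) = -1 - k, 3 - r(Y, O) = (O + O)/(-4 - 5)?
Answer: 48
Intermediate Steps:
r(Y, O) = 3 + 2*O/9 (r(Y, O) = 3 - (O + O)/(-4 - 5) = 3 - 2*O/(-9) = 3 - 2*O*(-1)/9 = 3 - (-2)*O/9 = 3 + 2*O/9)
r(f(5), 0)*(15 + c(-2)) = (3 + (2/9)*0)*(15 + (-1 - 1*(-2))) = (3 + 0)*(15 + (-1 + 2)) = 3*(15 + 1) = 3*16 = 48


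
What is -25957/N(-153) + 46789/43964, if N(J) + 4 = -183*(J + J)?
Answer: 739364859/1230860108 ≈ 0.60069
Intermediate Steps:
N(J) = -4 - 366*J (N(J) = -4 - 183*(J + J) = -4 - 366*J)
-25957/N(-153) + 46789/43964 = -25957/(-4 - 366*(-153)) + 46789/43964 = -25957/(-4 + 55998) + 46789*(1/43964) = -25957/55994 + 46789/43964 = 739364859/1230860108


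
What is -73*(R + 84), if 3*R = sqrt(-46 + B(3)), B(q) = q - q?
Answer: -6132 - 73*I*sqrt(46)/3 ≈ -6132.0 - 165.04*I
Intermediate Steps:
B(q) = 0
R = I*sqrt(46)/3 (R = sqrt(-46 + 0)/3 = sqrt(-46)/3 = (I*sqrt(46))/3 = I*sqrt(46)/3 ≈ 2.2608*I)
-73*(R + 84) = -73*(I*sqrt(46)/3 + 84) = -73*(84 + I*sqrt(46)/3) = -6132 - 73*I*sqrt(46)/3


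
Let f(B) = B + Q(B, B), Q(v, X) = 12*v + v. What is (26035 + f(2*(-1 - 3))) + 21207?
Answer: 47130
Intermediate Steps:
Q(v, X) = 13*v
f(B) = 14*B (f(B) = B + 13*B = 14*B)
(26035 + f(2*(-1 - 3))) + 21207 = (26035 + 14*(2*(-1 - 3))) + 21207 = (26035 + 14*(2*(-4))) + 21207 = (26035 + 14*(-8)) + 21207 = (26035 - 112) + 21207 = 25923 + 21207 = 47130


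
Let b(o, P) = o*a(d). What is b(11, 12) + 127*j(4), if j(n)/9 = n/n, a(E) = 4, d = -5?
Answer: 1187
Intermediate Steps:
j(n) = 9 (j(n) = 9*(n/n) = 9*1 = 9)
b(o, P) = 4*o (b(o, P) = o*4 = 4*o)
b(11, 12) + 127*j(4) = 4*11 + 127*9 = 44 + 1143 = 1187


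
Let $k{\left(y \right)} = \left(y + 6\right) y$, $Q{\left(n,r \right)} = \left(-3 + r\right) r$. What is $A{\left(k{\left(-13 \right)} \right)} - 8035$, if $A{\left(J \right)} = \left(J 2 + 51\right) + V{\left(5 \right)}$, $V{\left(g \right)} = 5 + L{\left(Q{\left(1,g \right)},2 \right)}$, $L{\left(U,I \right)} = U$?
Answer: $-7787$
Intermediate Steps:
$Q{\left(n,r \right)} = r \left(-3 + r\right)$
$k{\left(y \right)} = y \left(6 + y\right)$ ($k{\left(y \right)} = \left(6 + y\right) y = y \left(6 + y\right)$)
$V{\left(g \right)} = 5 + g \left(-3 + g\right)$
$A{\left(J \right)} = 66 + 2 J$ ($A{\left(J \right)} = \left(J 2 + 51\right) + \left(5 + 5 \left(-3 + 5\right)\right) = \left(2 J + 51\right) + \left(5 + 5 \cdot 2\right) = \left(51 + 2 J\right) + \left(5 + 10\right) = \left(51 + 2 J\right) + 15 = 66 + 2 J$)
$A{\left(k{\left(-13 \right)} \right)} - 8035 = \left(66 + 2 \left(- 13 \left(6 - 13\right)\right)\right) - 8035 = \left(66 + 2 \left(\left(-13\right) \left(-7\right)\right)\right) - 8035 = \left(66 + 2 \cdot 91\right) - 8035 = \left(66 + 182\right) - 8035 = 248 - 8035 = -7787$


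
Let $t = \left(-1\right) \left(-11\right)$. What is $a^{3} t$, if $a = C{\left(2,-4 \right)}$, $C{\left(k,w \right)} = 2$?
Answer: $88$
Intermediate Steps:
$a = 2$
$t = 11$
$a^{3} t = 2^{3} \cdot 11 = 8 \cdot 11 = 88$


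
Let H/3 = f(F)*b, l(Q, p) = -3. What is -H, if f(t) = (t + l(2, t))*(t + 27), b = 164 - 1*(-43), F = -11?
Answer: 139104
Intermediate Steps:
b = 207 (b = 164 + 43 = 207)
f(t) = (-3 + t)*(27 + t) (f(t) = (t - 3)*(t + 27) = (-3 + t)*(27 + t))
H = -139104 (H = 3*((-81 + (-11)**2 + 24*(-11))*207) = 3*((-81 + 121 - 264)*207) = 3*(-224*207) = 3*(-46368) = -139104)
-H = -1*(-139104) = 139104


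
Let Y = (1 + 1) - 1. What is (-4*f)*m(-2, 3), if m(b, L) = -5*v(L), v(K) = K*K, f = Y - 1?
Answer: 0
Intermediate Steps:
Y = 1 (Y = 2 - 1 = 1)
f = 0 (f = 1 - 1 = 0)
v(K) = K²
m(b, L) = -5*L²
(-4*f)*m(-2, 3) = (-4*0)*(-5*3²) = 0*(-5*9) = 0*(-45) = 0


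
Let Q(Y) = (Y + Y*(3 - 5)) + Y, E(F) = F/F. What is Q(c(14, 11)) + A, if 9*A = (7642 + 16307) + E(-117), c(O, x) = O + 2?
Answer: 23950/9 ≈ 2661.1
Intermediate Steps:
E(F) = 1
c(O, x) = 2 + O
Q(Y) = 0 (Q(Y) = (Y + Y*(-2)) + Y = (Y - 2*Y) + Y = -Y + Y = 0)
A = 23950/9 (A = ((7642 + 16307) + 1)/9 = (23949 + 1)/9 = (⅑)*23950 = 23950/9 ≈ 2661.1)
Q(c(14, 11)) + A = 0 + 23950/9 = 23950/9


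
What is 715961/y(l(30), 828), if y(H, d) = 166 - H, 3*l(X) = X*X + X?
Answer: -715961/144 ≈ -4972.0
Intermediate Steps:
l(X) = X/3 + X²/3 (l(X) = (X*X + X)/3 = (X² + X)/3 = (X + X²)/3 = X/3 + X²/3)
715961/y(l(30), 828) = 715961/(166 - 30*(1 + 30)/3) = 715961/(166 - 30*31/3) = 715961/(166 - 1*310) = 715961/(166 - 310) = 715961/(-144) = 715961*(-1/144) = -715961/144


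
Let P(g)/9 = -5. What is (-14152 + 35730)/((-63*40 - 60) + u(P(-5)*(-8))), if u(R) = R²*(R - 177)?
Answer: 10789/11857110 ≈ 0.00090992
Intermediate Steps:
P(g) = -45 (P(g) = 9*(-5) = -45)
u(R) = R²*(-177 + R)
(-14152 + 35730)/((-63*40 - 60) + u(P(-5)*(-8))) = (-14152 + 35730)/((-63*40 - 60) + (-45*(-8))²*(-177 - 45*(-8))) = 21578/((-2520 - 60) + 360²*(-177 + 360)) = 21578/(-2580 + 129600*183) = 21578/(-2580 + 23716800) = 21578/23714220 = 21578*(1/23714220) = 10789/11857110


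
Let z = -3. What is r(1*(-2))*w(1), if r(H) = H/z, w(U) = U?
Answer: ⅔ ≈ 0.66667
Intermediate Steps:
r(H) = -H/3 (r(H) = H/(-3) = H*(-⅓) = -H/3)
r(1*(-2))*w(1) = -(-2)/3*1 = -⅓*(-2)*1 = (⅔)*1 = ⅔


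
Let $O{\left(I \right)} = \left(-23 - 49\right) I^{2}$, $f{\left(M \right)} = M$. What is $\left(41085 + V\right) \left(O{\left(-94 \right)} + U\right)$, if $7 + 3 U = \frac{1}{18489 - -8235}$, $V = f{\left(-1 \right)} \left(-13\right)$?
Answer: $- \frac{1048101171497959}{40086} \approx -2.6146 \cdot 10^{10}$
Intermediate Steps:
$O{\left(I \right)} = - 72 I^{2}$ ($O{\left(I \right)} = \left(-23 - 49\right) I^{2} = - 72 I^{2}$)
$V = 13$ ($V = \left(-1\right) \left(-13\right) = 13$)
$U = - \frac{187067}{80172}$ ($U = - \frac{7}{3} + \frac{1}{3 \left(18489 - -8235\right)} = - \frac{7}{3} + \frac{1}{3 \left(18489 + 8235\right)} = - \frac{7}{3} + \frac{1}{3 \cdot 26724} = - \frac{7}{3} + \frac{1}{3} \cdot \frac{1}{26724} = - \frac{7}{3} + \frac{1}{80172} = - \frac{187067}{80172} \approx -2.3333$)
$\left(41085 + V\right) \left(O{\left(-94 \right)} + U\right) = \left(41085 + 13\right) \left(- 72 \left(-94\right)^{2} - \frac{187067}{80172}\right) = 41098 \left(\left(-72\right) 8836 - \frac{187067}{80172}\right) = 41098 \left(-636192 - \frac{187067}{80172}\right) = 41098 \left(- \frac{51004972091}{80172}\right) = - \frac{1048101171497959}{40086}$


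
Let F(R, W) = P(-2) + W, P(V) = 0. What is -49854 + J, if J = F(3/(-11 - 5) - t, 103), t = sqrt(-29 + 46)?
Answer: -49751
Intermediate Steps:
t = sqrt(17) ≈ 4.1231
F(R, W) = W (F(R, W) = 0 + W = W)
J = 103
-49854 + J = -49854 + 103 = -49751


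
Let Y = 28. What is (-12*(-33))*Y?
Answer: 11088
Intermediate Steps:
(-12*(-33))*Y = -12*(-33)*28 = 396*28 = 11088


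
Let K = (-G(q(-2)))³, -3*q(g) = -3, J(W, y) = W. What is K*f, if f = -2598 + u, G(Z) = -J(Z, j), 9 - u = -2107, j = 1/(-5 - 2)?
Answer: -482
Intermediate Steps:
j = -⅐ (j = 1/(-7) = -⅐ ≈ -0.14286)
u = 2116 (u = 9 - 1*(-2107) = 9 + 2107 = 2116)
q(g) = 1 (q(g) = -⅓*(-3) = 1)
G(Z) = -Z
f = -482 (f = -2598 + 2116 = -482)
K = 1 (K = (-(-1))³ = (-1*(-1))³ = 1³ = 1)
K*f = 1*(-482) = -482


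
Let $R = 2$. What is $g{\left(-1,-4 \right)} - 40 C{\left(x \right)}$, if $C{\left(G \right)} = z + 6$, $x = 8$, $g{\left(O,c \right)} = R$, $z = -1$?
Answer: $-198$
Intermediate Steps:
$g{\left(O,c \right)} = 2$
$C{\left(G \right)} = 5$ ($C{\left(G \right)} = -1 + 6 = 5$)
$g{\left(-1,-4 \right)} - 40 C{\left(x \right)} = 2 - 200 = -198$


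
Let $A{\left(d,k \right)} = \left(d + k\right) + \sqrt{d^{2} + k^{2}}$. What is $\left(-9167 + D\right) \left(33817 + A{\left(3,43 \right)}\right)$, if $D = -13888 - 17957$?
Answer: $-1388789356 - 41012 \sqrt{1858} \approx -1.3906 \cdot 10^{9}$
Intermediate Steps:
$D = -31845$ ($D = -13888 - 17957 = -31845$)
$A{\left(d,k \right)} = d + k + \sqrt{d^{2} + k^{2}}$
$\left(-9167 + D\right) \left(33817 + A{\left(3,43 \right)}\right) = \left(-9167 - 31845\right) \left(33817 + \left(3 + 43 + \sqrt{3^{2} + 43^{2}}\right)\right) = - 41012 \left(33817 + \left(3 + 43 + \sqrt{9 + 1849}\right)\right) = - 41012 \left(33817 + \left(3 + 43 + \sqrt{1858}\right)\right) = - 41012 \left(33817 + \left(46 + \sqrt{1858}\right)\right) = - 41012 \left(33863 + \sqrt{1858}\right) = -1388789356 - 41012 \sqrt{1858}$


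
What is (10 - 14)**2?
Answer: 16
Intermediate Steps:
(10 - 14)**2 = (-4)**2 = 16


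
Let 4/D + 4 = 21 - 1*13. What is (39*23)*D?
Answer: 897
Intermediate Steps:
D = 1 (D = 4/(-4 + (21 - 1*13)) = 4/(-4 + (21 - 13)) = 4/(-4 + 8) = 4/4 = 4*(1/4) = 1)
(39*23)*D = (39*23)*1 = 897*1 = 897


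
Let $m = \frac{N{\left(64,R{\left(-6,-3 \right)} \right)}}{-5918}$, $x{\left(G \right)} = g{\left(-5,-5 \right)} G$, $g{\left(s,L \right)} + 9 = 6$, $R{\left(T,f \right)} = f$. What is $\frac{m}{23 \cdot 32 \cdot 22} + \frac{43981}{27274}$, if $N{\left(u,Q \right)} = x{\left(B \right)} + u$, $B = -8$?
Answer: $\frac{23945705699}{14849492944} \approx 1.6126$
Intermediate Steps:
$g{\left(s,L \right)} = -3$ ($g{\left(s,L \right)} = -9 + 6 = -3$)
$x{\left(G \right)} = - 3 G$
$N{\left(u,Q \right)} = 24 + u$ ($N{\left(u,Q \right)} = \left(-3\right) \left(-8\right) + u = 24 + u$)
$m = - \frac{4}{269}$ ($m = \frac{24 + 64}{-5918} = 88 \left(- \frac{1}{5918}\right) = - \frac{4}{269} \approx -0.01487$)
$\frac{m}{23 \cdot 32 \cdot 22} + \frac{43981}{27274} = - \frac{4}{269 \cdot 23 \cdot 32 \cdot 22} + \frac{43981}{27274} = - \frac{4}{269 \cdot 736 \cdot 22} + 43981 \cdot \frac{1}{27274} = - \frac{4}{269 \cdot 16192} + \frac{43981}{27274} = \left(- \frac{4}{269}\right) \frac{1}{16192} + \frac{43981}{27274} = - \frac{1}{1088912} + \frac{43981}{27274} = \frac{23945705699}{14849492944}$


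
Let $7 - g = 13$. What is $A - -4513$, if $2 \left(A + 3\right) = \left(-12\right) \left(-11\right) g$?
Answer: $4114$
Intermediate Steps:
$g = -6$ ($g = 7 - 13 = -6$)
$A = -399$ ($A = -3 + \frac{\left(-12\right) \left(-11\right) \left(-6\right)}{2} = -3 + \frac{132 \left(-6\right)}{2} = -3 + \frac{1}{2} \left(-792\right) = -3 - 396 = -399$)
$A - -4513 = -399 - -4513 = -399 + 4513 = 4114$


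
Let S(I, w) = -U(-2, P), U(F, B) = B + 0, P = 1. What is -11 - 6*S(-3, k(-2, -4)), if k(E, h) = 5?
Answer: -5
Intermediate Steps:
U(F, B) = B
S(I, w) = -1 (S(I, w) = -1*1 = -1)
-11 - 6*S(-3, k(-2, -4)) = -11 - 6*(-1) = -11 + 6 = -5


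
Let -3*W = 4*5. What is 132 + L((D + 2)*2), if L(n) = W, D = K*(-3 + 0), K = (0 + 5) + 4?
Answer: 376/3 ≈ 125.33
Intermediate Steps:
K = 9 (K = 5 + 4 = 9)
D = -27 (D = 9*(-3 + 0) = 9*(-3) = -27)
W = -20/3 (W = -4*5/3 = -1/3*20 = -20/3 ≈ -6.6667)
L(n) = -20/3
132 + L((D + 2)*2) = 132 - 20/3 = 376/3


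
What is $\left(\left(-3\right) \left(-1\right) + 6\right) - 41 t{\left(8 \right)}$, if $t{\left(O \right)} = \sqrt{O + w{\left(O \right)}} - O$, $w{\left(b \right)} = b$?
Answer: $173$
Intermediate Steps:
$t{\left(O \right)} = - O + \sqrt{2} \sqrt{O}$ ($t{\left(O \right)} = \sqrt{O + O} - O = \sqrt{2 O} - O = \sqrt{2} \sqrt{O} - O = - O + \sqrt{2} \sqrt{O}$)
$\left(\left(-3\right) \left(-1\right) + 6\right) - 41 t{\left(8 \right)} = \left(\left(-3\right) \left(-1\right) + 6\right) - 41 \left(\left(-1\right) 8 + \sqrt{2} \sqrt{8}\right) = \left(3 + 6\right) - 41 \left(-8 + \sqrt{2} \cdot 2 \sqrt{2}\right) = 9 - 41 \left(-8 + 4\right) = 9 - -164 = 9 + 164 = 173$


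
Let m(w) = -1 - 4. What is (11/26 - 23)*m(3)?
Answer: 2935/26 ≈ 112.88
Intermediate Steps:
m(w) = -5
(11/26 - 23)*m(3) = (11/26 - 23)*(-5) = -587/26*(-5) = 2935/26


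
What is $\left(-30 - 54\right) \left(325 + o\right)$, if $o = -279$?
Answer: $-3864$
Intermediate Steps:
$\left(-30 - 54\right) \left(325 + o\right) = \left(-30 - 54\right) \left(325 - 279\right) = \left(-84\right) 46 = -3864$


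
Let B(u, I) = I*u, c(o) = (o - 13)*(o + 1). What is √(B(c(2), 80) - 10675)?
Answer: I*√13315 ≈ 115.39*I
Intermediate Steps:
c(o) = (1 + o)*(-13 + o) (c(o) = (-13 + o)*(1 + o) = (1 + o)*(-13 + o))
√(B(c(2), 80) - 10675) = √(80*(-13 + 2² - 12*2) - 10675) = √(80*(-13 + 4 - 24) - 10675) = √(80*(-33) - 10675) = √(-2640 - 10675) = √(-13315) = I*√13315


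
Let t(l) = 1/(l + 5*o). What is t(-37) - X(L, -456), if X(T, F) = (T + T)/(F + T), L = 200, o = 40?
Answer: 4091/2608 ≈ 1.5686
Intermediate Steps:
t(l) = 1/(200 + l) (t(l) = 1/(l + 5*40) = 1/(l + 200) = 1/(200 + l))
X(T, F) = 2*T/(F + T) (X(T, F) = (2*T)/(F + T) = 2*T/(F + T))
t(-37) - X(L, -456) = 1/(200 - 37) - 2*200/(-456 + 200) = 1/163 - 2*200/(-256) = 1/163 - 2*200*(-1)/256 = 1/163 - 1*(-25/16) = 1/163 + 25/16 = 4091/2608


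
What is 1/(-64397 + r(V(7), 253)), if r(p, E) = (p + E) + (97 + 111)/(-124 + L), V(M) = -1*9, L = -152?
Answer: -69/4426609 ≈ -1.5588e-5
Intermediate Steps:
V(M) = -9
r(p, E) = -52/69 + E + p (r(p, E) = (p + E) + (97 + 111)/(-124 - 152) = (E + p) + 208/(-276) = (E + p) + 208*(-1/276) = (E + p) - 52/69 = -52/69 + E + p)
1/(-64397 + r(V(7), 253)) = 1/(-64397 + (-52/69 + 253 - 9)) = 1/(-64397 + 16784/69) = 1/(-4426609/69) = -69/4426609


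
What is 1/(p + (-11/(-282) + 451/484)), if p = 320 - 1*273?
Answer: 6204/297611 ≈ 0.020846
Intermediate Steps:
p = 47 (p = 320 - 273 = 47)
1/(p + (-11/(-282) + 451/484)) = 1/(47 + (-11/(-282) + 451/484)) = 1/(47 + (-11*(-1/282) + 451*(1/484))) = 1/(47 + (11/282 + 41/44)) = 1/(47 + 6023/6204) = 1/(297611/6204) = 6204/297611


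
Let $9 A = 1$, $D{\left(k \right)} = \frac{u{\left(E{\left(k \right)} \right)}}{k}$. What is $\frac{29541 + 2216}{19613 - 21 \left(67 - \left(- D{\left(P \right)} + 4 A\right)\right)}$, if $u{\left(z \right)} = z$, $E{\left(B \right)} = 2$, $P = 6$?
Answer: $\frac{95271}{54625} \approx 1.7441$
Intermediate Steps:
$D{\left(k \right)} = \frac{2}{k}$
$A = \frac{1}{9}$ ($A = \frac{1}{9} \cdot 1 = \frac{1}{9} \approx 0.11111$)
$\frac{29541 + 2216}{19613 - 21 \left(67 - \left(- D{\left(P \right)} + 4 A\right)\right)} = \frac{29541 + 2216}{19613 - 21 \left(67 + \left(\frac{2}{6} - \frac{4}{9}\right)\right)} = \frac{31757}{19613 - 21 \left(67 + \left(2 \cdot \frac{1}{6} - \frac{4}{9}\right)\right)} = \frac{31757}{19613 - 21 \left(67 + \left(\frac{1}{3} - \frac{4}{9}\right)\right)} = \frac{31757}{19613 - 21 \left(67 - \frac{1}{9}\right)} = \frac{31757}{19613 - \frac{4214}{3}} = \frac{31757}{\frac{54625}{3}} = 31757 \cdot \frac{3}{54625} = \frac{95271}{54625}$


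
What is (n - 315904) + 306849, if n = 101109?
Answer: 92054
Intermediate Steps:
(n - 315904) + 306849 = (101109 - 315904) + 306849 = -214795 + 306849 = 92054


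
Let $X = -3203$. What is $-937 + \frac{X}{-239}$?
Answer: $- \frac{220740}{239} \approx -923.6$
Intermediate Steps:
$-937 + \frac{X}{-239} = -937 - \frac{3203}{-239} = -937 - - \frac{3203}{239} = -937 + \frac{3203}{239} = - \frac{220740}{239}$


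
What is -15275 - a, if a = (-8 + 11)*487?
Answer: -16736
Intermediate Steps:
a = 1461 (a = 3*487 = 1461)
-15275 - a = -15275 - 1*1461 = -15275 - 1461 = -16736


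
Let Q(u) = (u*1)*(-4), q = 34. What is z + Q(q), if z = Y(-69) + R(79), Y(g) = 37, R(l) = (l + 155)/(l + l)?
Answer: -7704/79 ≈ -97.519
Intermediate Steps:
R(l) = (155 + l)/(2*l) (R(l) = (155 + l)/((2*l)) = (155 + l)*(1/(2*l)) = (155 + l)/(2*l))
Q(u) = -4*u (Q(u) = u*(-4) = -4*u)
z = 3040/79 (z = 37 + (½)*(155 + 79)/79 = 37 + (½)*(1/79)*234 = 37 + 117/79 = 3040/79 ≈ 38.481)
z + Q(q) = 3040/79 - 4*34 = 3040/79 - 136 = -7704/79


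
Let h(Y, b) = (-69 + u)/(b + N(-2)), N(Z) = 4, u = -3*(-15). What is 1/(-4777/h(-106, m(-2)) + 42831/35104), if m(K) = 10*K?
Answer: -105312/335255123 ≈ -0.00031412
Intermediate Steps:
u = 45
h(Y, b) = -24/(4 + b) (h(Y, b) = (-69 + 45)/(b + 4) = -24/(4 + b))
1/(-4777/h(-106, m(-2)) + 42831/35104) = 1/(-4777/((-24/(4 + 10*(-2)))) + 42831/35104) = 1/(-4777/((-24/(4 - 20))) + 42831*(1/35104)) = 1/(-4777/((-24/(-16))) + 42831/35104) = 1/(-4777/((-24*(-1/16))) + 42831/35104) = 1/(-4777/3/2 + 42831/35104) = 1/(-4777*⅔ + 42831/35104) = 1/(-9554/3 + 42831/35104) = 1/(-335255123/105312) = -105312/335255123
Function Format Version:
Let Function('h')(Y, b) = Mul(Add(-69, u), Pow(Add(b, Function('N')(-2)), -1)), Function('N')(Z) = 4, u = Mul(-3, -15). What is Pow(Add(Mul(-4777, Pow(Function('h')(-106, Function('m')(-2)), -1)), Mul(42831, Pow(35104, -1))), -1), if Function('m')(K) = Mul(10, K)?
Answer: Rational(-105312, 335255123) ≈ -0.00031412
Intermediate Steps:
u = 45
Function('h')(Y, b) = Mul(-24, Pow(Add(4, b), -1)) (Function('h')(Y, b) = Mul(Add(-69, 45), Pow(Add(b, 4), -1)) = Mul(-24, Pow(Add(4, b), -1)))
Pow(Add(Mul(-4777, Pow(Function('h')(-106, Function('m')(-2)), -1)), Mul(42831, Pow(35104, -1))), -1) = Pow(Add(Mul(-4777, Pow(Mul(-24, Pow(Add(4, Mul(10, -2)), -1)), -1)), Mul(42831, Pow(35104, -1))), -1) = Pow(Add(Mul(-4777, Pow(Mul(-24, Pow(Add(4, -20), -1)), -1)), Mul(42831, Rational(1, 35104))), -1) = Pow(Add(Mul(-4777, Pow(Mul(-24, Pow(-16, -1)), -1)), Rational(42831, 35104)), -1) = Pow(Add(Mul(-4777, Pow(Mul(-24, Rational(-1, 16)), -1)), Rational(42831, 35104)), -1) = Pow(Add(Mul(-4777, Pow(Rational(3, 2), -1)), Rational(42831, 35104)), -1) = Pow(Add(Mul(-4777, Rational(2, 3)), Rational(42831, 35104)), -1) = Pow(Add(Rational(-9554, 3), Rational(42831, 35104)), -1) = Pow(Rational(-335255123, 105312), -1) = Rational(-105312, 335255123)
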